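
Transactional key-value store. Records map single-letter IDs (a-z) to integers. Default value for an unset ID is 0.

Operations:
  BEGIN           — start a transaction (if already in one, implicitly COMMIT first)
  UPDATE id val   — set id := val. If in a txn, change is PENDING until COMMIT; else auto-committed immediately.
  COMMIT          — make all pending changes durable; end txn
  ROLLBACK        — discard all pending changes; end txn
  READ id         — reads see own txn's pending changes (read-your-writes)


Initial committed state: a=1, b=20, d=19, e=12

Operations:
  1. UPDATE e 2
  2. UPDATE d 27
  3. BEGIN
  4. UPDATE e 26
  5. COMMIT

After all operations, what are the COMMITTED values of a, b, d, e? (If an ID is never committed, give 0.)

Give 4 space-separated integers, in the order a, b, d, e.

Initial committed: {a=1, b=20, d=19, e=12}
Op 1: UPDATE e=2 (auto-commit; committed e=2)
Op 2: UPDATE d=27 (auto-commit; committed d=27)
Op 3: BEGIN: in_txn=True, pending={}
Op 4: UPDATE e=26 (pending; pending now {e=26})
Op 5: COMMIT: merged ['e'] into committed; committed now {a=1, b=20, d=27, e=26}
Final committed: {a=1, b=20, d=27, e=26}

Answer: 1 20 27 26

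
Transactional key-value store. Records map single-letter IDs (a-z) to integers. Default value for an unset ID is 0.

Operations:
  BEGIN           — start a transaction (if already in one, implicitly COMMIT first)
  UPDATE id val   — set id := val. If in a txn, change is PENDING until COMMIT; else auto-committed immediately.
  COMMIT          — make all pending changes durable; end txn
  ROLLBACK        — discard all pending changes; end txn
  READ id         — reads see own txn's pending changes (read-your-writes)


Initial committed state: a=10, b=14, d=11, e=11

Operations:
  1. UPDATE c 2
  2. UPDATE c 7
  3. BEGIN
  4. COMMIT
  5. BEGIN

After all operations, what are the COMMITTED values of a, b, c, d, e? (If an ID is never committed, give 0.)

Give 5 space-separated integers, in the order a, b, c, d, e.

Initial committed: {a=10, b=14, d=11, e=11}
Op 1: UPDATE c=2 (auto-commit; committed c=2)
Op 2: UPDATE c=7 (auto-commit; committed c=7)
Op 3: BEGIN: in_txn=True, pending={}
Op 4: COMMIT: merged [] into committed; committed now {a=10, b=14, c=7, d=11, e=11}
Op 5: BEGIN: in_txn=True, pending={}
Final committed: {a=10, b=14, c=7, d=11, e=11}

Answer: 10 14 7 11 11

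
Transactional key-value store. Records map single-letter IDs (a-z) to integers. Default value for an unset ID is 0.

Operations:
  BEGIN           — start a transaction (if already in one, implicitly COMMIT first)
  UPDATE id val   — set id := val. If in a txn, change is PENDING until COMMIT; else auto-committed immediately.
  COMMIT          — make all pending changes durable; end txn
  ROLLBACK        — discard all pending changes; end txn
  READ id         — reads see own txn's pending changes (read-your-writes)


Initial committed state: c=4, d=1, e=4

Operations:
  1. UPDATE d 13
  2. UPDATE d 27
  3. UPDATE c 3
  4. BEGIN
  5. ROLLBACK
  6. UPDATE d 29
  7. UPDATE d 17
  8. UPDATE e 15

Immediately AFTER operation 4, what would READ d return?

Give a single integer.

Answer: 27

Derivation:
Initial committed: {c=4, d=1, e=4}
Op 1: UPDATE d=13 (auto-commit; committed d=13)
Op 2: UPDATE d=27 (auto-commit; committed d=27)
Op 3: UPDATE c=3 (auto-commit; committed c=3)
Op 4: BEGIN: in_txn=True, pending={}
After op 4: visible(d) = 27 (pending={}, committed={c=3, d=27, e=4})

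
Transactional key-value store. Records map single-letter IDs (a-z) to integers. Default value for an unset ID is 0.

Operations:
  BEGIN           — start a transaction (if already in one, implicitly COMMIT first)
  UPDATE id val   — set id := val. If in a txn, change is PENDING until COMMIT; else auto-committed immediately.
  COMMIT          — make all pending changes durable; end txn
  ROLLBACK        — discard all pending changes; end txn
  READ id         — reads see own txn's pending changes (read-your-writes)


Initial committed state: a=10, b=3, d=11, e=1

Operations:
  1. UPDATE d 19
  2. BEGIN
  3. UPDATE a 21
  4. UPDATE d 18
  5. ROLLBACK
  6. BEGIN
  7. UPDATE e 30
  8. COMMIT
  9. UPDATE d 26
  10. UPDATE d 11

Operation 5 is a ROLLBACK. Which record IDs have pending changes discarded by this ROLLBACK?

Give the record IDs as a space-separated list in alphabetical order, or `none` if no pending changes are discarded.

Initial committed: {a=10, b=3, d=11, e=1}
Op 1: UPDATE d=19 (auto-commit; committed d=19)
Op 2: BEGIN: in_txn=True, pending={}
Op 3: UPDATE a=21 (pending; pending now {a=21})
Op 4: UPDATE d=18 (pending; pending now {a=21, d=18})
Op 5: ROLLBACK: discarded pending ['a', 'd']; in_txn=False
Op 6: BEGIN: in_txn=True, pending={}
Op 7: UPDATE e=30 (pending; pending now {e=30})
Op 8: COMMIT: merged ['e'] into committed; committed now {a=10, b=3, d=19, e=30}
Op 9: UPDATE d=26 (auto-commit; committed d=26)
Op 10: UPDATE d=11 (auto-commit; committed d=11)
ROLLBACK at op 5 discards: ['a', 'd']

Answer: a d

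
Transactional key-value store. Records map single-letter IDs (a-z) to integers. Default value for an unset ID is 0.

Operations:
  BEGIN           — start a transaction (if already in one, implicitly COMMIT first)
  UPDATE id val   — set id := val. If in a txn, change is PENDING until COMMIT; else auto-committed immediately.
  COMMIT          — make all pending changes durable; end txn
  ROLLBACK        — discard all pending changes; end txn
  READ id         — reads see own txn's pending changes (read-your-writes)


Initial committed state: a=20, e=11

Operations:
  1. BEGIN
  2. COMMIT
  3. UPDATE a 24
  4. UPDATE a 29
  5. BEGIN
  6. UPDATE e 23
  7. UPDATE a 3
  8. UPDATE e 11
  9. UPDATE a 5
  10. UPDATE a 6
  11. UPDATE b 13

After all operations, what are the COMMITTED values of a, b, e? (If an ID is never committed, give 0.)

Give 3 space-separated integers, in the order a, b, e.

Initial committed: {a=20, e=11}
Op 1: BEGIN: in_txn=True, pending={}
Op 2: COMMIT: merged [] into committed; committed now {a=20, e=11}
Op 3: UPDATE a=24 (auto-commit; committed a=24)
Op 4: UPDATE a=29 (auto-commit; committed a=29)
Op 5: BEGIN: in_txn=True, pending={}
Op 6: UPDATE e=23 (pending; pending now {e=23})
Op 7: UPDATE a=3 (pending; pending now {a=3, e=23})
Op 8: UPDATE e=11 (pending; pending now {a=3, e=11})
Op 9: UPDATE a=5 (pending; pending now {a=5, e=11})
Op 10: UPDATE a=6 (pending; pending now {a=6, e=11})
Op 11: UPDATE b=13 (pending; pending now {a=6, b=13, e=11})
Final committed: {a=29, e=11}

Answer: 29 0 11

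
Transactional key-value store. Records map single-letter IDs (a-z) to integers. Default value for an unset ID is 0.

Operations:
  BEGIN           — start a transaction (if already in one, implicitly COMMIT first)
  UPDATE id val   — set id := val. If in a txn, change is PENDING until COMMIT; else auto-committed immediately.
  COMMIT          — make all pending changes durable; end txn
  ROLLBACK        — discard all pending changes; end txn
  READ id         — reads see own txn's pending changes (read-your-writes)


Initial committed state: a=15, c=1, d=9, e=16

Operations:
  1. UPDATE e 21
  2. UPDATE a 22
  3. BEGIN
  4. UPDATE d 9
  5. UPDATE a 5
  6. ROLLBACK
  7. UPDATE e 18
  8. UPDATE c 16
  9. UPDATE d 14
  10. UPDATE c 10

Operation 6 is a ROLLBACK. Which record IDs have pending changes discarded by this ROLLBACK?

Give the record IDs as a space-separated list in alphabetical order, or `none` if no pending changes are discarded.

Answer: a d

Derivation:
Initial committed: {a=15, c=1, d=9, e=16}
Op 1: UPDATE e=21 (auto-commit; committed e=21)
Op 2: UPDATE a=22 (auto-commit; committed a=22)
Op 3: BEGIN: in_txn=True, pending={}
Op 4: UPDATE d=9 (pending; pending now {d=9})
Op 5: UPDATE a=5 (pending; pending now {a=5, d=9})
Op 6: ROLLBACK: discarded pending ['a', 'd']; in_txn=False
Op 7: UPDATE e=18 (auto-commit; committed e=18)
Op 8: UPDATE c=16 (auto-commit; committed c=16)
Op 9: UPDATE d=14 (auto-commit; committed d=14)
Op 10: UPDATE c=10 (auto-commit; committed c=10)
ROLLBACK at op 6 discards: ['a', 'd']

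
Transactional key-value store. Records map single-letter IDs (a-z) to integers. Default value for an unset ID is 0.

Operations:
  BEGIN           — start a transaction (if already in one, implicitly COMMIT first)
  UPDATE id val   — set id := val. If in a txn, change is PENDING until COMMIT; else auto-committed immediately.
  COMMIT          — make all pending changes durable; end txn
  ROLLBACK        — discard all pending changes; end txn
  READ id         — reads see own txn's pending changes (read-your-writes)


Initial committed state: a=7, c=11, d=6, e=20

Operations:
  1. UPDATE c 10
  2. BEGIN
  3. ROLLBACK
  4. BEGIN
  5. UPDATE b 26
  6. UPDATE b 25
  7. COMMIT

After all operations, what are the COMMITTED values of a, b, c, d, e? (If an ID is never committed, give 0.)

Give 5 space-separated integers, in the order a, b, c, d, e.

Initial committed: {a=7, c=11, d=6, e=20}
Op 1: UPDATE c=10 (auto-commit; committed c=10)
Op 2: BEGIN: in_txn=True, pending={}
Op 3: ROLLBACK: discarded pending []; in_txn=False
Op 4: BEGIN: in_txn=True, pending={}
Op 5: UPDATE b=26 (pending; pending now {b=26})
Op 6: UPDATE b=25 (pending; pending now {b=25})
Op 7: COMMIT: merged ['b'] into committed; committed now {a=7, b=25, c=10, d=6, e=20}
Final committed: {a=7, b=25, c=10, d=6, e=20}

Answer: 7 25 10 6 20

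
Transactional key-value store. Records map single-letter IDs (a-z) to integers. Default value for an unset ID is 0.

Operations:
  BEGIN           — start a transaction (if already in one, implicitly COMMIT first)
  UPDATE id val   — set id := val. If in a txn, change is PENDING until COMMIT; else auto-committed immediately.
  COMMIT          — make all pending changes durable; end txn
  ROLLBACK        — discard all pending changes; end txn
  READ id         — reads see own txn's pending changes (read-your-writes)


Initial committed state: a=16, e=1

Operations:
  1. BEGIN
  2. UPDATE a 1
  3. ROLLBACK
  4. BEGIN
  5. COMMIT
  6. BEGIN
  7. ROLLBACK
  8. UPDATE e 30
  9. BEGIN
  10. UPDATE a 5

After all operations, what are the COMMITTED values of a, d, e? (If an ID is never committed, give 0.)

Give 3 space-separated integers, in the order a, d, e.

Initial committed: {a=16, e=1}
Op 1: BEGIN: in_txn=True, pending={}
Op 2: UPDATE a=1 (pending; pending now {a=1})
Op 3: ROLLBACK: discarded pending ['a']; in_txn=False
Op 4: BEGIN: in_txn=True, pending={}
Op 5: COMMIT: merged [] into committed; committed now {a=16, e=1}
Op 6: BEGIN: in_txn=True, pending={}
Op 7: ROLLBACK: discarded pending []; in_txn=False
Op 8: UPDATE e=30 (auto-commit; committed e=30)
Op 9: BEGIN: in_txn=True, pending={}
Op 10: UPDATE a=5 (pending; pending now {a=5})
Final committed: {a=16, e=30}

Answer: 16 0 30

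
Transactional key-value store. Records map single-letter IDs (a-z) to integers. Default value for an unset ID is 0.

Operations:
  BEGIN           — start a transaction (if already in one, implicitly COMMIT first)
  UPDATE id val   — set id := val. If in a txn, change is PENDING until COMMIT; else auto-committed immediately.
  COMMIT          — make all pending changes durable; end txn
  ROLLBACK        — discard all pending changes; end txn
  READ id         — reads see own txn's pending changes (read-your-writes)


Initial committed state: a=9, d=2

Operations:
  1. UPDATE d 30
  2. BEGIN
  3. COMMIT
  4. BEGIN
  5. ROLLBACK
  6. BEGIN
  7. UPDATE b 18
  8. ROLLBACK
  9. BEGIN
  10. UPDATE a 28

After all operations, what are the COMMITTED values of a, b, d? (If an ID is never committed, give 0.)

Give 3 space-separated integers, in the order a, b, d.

Answer: 9 0 30

Derivation:
Initial committed: {a=9, d=2}
Op 1: UPDATE d=30 (auto-commit; committed d=30)
Op 2: BEGIN: in_txn=True, pending={}
Op 3: COMMIT: merged [] into committed; committed now {a=9, d=30}
Op 4: BEGIN: in_txn=True, pending={}
Op 5: ROLLBACK: discarded pending []; in_txn=False
Op 6: BEGIN: in_txn=True, pending={}
Op 7: UPDATE b=18 (pending; pending now {b=18})
Op 8: ROLLBACK: discarded pending ['b']; in_txn=False
Op 9: BEGIN: in_txn=True, pending={}
Op 10: UPDATE a=28 (pending; pending now {a=28})
Final committed: {a=9, d=30}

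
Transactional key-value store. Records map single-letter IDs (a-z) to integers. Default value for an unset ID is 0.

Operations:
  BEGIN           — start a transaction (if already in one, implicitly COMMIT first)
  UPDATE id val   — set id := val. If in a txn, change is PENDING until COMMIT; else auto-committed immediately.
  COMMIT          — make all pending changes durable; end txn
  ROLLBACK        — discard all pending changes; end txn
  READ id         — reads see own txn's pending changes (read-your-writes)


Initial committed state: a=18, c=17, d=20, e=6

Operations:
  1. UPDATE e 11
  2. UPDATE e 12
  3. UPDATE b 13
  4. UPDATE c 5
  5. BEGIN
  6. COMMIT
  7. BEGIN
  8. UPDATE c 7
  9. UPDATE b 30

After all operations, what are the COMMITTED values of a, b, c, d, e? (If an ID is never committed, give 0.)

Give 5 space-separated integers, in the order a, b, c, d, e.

Answer: 18 13 5 20 12

Derivation:
Initial committed: {a=18, c=17, d=20, e=6}
Op 1: UPDATE e=11 (auto-commit; committed e=11)
Op 2: UPDATE e=12 (auto-commit; committed e=12)
Op 3: UPDATE b=13 (auto-commit; committed b=13)
Op 4: UPDATE c=5 (auto-commit; committed c=5)
Op 5: BEGIN: in_txn=True, pending={}
Op 6: COMMIT: merged [] into committed; committed now {a=18, b=13, c=5, d=20, e=12}
Op 7: BEGIN: in_txn=True, pending={}
Op 8: UPDATE c=7 (pending; pending now {c=7})
Op 9: UPDATE b=30 (pending; pending now {b=30, c=7})
Final committed: {a=18, b=13, c=5, d=20, e=12}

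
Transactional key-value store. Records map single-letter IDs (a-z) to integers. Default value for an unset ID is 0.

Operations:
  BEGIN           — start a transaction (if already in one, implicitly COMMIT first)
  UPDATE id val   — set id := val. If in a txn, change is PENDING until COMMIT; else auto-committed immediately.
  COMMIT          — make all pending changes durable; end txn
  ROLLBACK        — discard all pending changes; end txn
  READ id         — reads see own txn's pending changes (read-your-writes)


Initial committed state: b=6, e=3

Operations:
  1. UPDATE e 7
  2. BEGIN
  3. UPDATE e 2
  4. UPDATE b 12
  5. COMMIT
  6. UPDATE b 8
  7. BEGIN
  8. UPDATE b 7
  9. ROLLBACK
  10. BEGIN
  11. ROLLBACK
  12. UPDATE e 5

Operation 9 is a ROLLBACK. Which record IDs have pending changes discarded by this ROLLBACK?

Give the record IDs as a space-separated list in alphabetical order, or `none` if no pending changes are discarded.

Initial committed: {b=6, e=3}
Op 1: UPDATE e=7 (auto-commit; committed e=7)
Op 2: BEGIN: in_txn=True, pending={}
Op 3: UPDATE e=2 (pending; pending now {e=2})
Op 4: UPDATE b=12 (pending; pending now {b=12, e=2})
Op 5: COMMIT: merged ['b', 'e'] into committed; committed now {b=12, e=2}
Op 6: UPDATE b=8 (auto-commit; committed b=8)
Op 7: BEGIN: in_txn=True, pending={}
Op 8: UPDATE b=7 (pending; pending now {b=7})
Op 9: ROLLBACK: discarded pending ['b']; in_txn=False
Op 10: BEGIN: in_txn=True, pending={}
Op 11: ROLLBACK: discarded pending []; in_txn=False
Op 12: UPDATE e=5 (auto-commit; committed e=5)
ROLLBACK at op 9 discards: ['b']

Answer: b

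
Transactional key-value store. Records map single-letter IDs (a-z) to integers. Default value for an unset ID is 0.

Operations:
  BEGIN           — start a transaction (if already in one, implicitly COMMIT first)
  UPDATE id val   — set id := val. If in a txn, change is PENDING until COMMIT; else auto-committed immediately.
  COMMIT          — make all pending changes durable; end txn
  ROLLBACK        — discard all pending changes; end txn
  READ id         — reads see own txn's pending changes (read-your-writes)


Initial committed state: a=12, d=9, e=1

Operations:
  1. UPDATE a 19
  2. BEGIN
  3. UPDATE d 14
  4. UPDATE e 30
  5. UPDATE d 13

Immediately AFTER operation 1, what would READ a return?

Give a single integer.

Answer: 19

Derivation:
Initial committed: {a=12, d=9, e=1}
Op 1: UPDATE a=19 (auto-commit; committed a=19)
After op 1: visible(a) = 19 (pending={}, committed={a=19, d=9, e=1})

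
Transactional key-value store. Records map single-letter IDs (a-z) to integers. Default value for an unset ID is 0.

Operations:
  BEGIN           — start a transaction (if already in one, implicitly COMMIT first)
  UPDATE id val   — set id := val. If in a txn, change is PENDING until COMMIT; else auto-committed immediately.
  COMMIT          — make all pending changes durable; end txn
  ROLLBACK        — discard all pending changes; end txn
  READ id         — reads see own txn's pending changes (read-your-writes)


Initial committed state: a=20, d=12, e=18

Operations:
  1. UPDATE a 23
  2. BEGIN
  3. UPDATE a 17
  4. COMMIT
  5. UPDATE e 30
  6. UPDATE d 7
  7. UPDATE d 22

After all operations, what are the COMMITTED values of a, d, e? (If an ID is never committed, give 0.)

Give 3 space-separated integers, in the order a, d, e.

Initial committed: {a=20, d=12, e=18}
Op 1: UPDATE a=23 (auto-commit; committed a=23)
Op 2: BEGIN: in_txn=True, pending={}
Op 3: UPDATE a=17 (pending; pending now {a=17})
Op 4: COMMIT: merged ['a'] into committed; committed now {a=17, d=12, e=18}
Op 5: UPDATE e=30 (auto-commit; committed e=30)
Op 6: UPDATE d=7 (auto-commit; committed d=7)
Op 7: UPDATE d=22 (auto-commit; committed d=22)
Final committed: {a=17, d=22, e=30}

Answer: 17 22 30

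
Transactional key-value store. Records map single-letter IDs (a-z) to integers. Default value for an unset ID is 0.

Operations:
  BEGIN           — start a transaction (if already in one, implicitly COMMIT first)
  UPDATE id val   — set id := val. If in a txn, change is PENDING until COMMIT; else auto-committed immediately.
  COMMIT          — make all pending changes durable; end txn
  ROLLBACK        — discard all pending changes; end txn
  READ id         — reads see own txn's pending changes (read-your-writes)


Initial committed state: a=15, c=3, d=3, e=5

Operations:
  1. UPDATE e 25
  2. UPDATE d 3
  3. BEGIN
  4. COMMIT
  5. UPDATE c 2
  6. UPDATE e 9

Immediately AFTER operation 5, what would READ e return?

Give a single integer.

Initial committed: {a=15, c=3, d=3, e=5}
Op 1: UPDATE e=25 (auto-commit; committed e=25)
Op 2: UPDATE d=3 (auto-commit; committed d=3)
Op 3: BEGIN: in_txn=True, pending={}
Op 4: COMMIT: merged [] into committed; committed now {a=15, c=3, d=3, e=25}
Op 5: UPDATE c=2 (auto-commit; committed c=2)
After op 5: visible(e) = 25 (pending={}, committed={a=15, c=2, d=3, e=25})

Answer: 25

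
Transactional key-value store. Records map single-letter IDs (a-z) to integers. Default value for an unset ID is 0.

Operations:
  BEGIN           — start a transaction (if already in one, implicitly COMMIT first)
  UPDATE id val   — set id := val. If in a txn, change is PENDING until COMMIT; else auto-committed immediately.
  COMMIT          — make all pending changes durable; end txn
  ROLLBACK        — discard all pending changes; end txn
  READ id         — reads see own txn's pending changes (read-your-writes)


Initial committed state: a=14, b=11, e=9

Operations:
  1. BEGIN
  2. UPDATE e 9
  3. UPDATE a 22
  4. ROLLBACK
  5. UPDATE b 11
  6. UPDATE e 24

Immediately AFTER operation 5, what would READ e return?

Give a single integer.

Initial committed: {a=14, b=11, e=9}
Op 1: BEGIN: in_txn=True, pending={}
Op 2: UPDATE e=9 (pending; pending now {e=9})
Op 3: UPDATE a=22 (pending; pending now {a=22, e=9})
Op 4: ROLLBACK: discarded pending ['a', 'e']; in_txn=False
Op 5: UPDATE b=11 (auto-commit; committed b=11)
After op 5: visible(e) = 9 (pending={}, committed={a=14, b=11, e=9})

Answer: 9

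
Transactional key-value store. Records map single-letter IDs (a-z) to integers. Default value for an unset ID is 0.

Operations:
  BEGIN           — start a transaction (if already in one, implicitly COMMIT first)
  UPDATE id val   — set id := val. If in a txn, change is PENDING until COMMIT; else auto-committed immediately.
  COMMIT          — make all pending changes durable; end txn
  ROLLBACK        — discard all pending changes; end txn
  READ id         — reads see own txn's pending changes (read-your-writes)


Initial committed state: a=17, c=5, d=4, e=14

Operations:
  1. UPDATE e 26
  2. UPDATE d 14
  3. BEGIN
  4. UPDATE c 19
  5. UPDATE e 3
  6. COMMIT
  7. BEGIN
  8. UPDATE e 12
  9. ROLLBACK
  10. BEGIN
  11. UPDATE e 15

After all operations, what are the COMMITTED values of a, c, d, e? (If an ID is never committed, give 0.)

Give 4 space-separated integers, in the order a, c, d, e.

Initial committed: {a=17, c=5, d=4, e=14}
Op 1: UPDATE e=26 (auto-commit; committed e=26)
Op 2: UPDATE d=14 (auto-commit; committed d=14)
Op 3: BEGIN: in_txn=True, pending={}
Op 4: UPDATE c=19 (pending; pending now {c=19})
Op 5: UPDATE e=3 (pending; pending now {c=19, e=3})
Op 6: COMMIT: merged ['c', 'e'] into committed; committed now {a=17, c=19, d=14, e=3}
Op 7: BEGIN: in_txn=True, pending={}
Op 8: UPDATE e=12 (pending; pending now {e=12})
Op 9: ROLLBACK: discarded pending ['e']; in_txn=False
Op 10: BEGIN: in_txn=True, pending={}
Op 11: UPDATE e=15 (pending; pending now {e=15})
Final committed: {a=17, c=19, d=14, e=3}

Answer: 17 19 14 3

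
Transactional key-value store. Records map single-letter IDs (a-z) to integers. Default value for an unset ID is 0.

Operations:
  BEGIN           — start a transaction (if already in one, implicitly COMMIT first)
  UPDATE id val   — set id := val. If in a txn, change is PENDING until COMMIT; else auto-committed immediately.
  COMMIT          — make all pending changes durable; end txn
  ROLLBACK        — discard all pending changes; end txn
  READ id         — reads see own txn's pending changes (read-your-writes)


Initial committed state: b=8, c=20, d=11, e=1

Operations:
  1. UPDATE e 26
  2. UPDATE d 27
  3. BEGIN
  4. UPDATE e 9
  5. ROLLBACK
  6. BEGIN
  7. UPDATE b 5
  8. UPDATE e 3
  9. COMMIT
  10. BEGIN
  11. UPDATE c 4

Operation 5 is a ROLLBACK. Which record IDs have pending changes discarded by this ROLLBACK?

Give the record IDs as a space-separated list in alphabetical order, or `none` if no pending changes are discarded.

Initial committed: {b=8, c=20, d=11, e=1}
Op 1: UPDATE e=26 (auto-commit; committed e=26)
Op 2: UPDATE d=27 (auto-commit; committed d=27)
Op 3: BEGIN: in_txn=True, pending={}
Op 4: UPDATE e=9 (pending; pending now {e=9})
Op 5: ROLLBACK: discarded pending ['e']; in_txn=False
Op 6: BEGIN: in_txn=True, pending={}
Op 7: UPDATE b=5 (pending; pending now {b=5})
Op 8: UPDATE e=3 (pending; pending now {b=5, e=3})
Op 9: COMMIT: merged ['b', 'e'] into committed; committed now {b=5, c=20, d=27, e=3}
Op 10: BEGIN: in_txn=True, pending={}
Op 11: UPDATE c=4 (pending; pending now {c=4})
ROLLBACK at op 5 discards: ['e']

Answer: e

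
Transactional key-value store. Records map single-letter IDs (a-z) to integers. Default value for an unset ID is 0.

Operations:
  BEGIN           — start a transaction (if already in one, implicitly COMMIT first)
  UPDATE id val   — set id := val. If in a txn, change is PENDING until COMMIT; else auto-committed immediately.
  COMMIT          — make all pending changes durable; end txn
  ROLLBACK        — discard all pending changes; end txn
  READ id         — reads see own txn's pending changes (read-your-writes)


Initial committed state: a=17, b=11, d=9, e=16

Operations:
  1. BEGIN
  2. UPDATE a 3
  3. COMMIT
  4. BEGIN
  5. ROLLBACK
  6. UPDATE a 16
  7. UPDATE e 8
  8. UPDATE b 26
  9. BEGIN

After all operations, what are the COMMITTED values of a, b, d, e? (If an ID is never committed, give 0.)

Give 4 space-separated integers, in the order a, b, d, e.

Answer: 16 26 9 8

Derivation:
Initial committed: {a=17, b=11, d=9, e=16}
Op 1: BEGIN: in_txn=True, pending={}
Op 2: UPDATE a=3 (pending; pending now {a=3})
Op 3: COMMIT: merged ['a'] into committed; committed now {a=3, b=11, d=9, e=16}
Op 4: BEGIN: in_txn=True, pending={}
Op 5: ROLLBACK: discarded pending []; in_txn=False
Op 6: UPDATE a=16 (auto-commit; committed a=16)
Op 7: UPDATE e=8 (auto-commit; committed e=8)
Op 8: UPDATE b=26 (auto-commit; committed b=26)
Op 9: BEGIN: in_txn=True, pending={}
Final committed: {a=16, b=26, d=9, e=8}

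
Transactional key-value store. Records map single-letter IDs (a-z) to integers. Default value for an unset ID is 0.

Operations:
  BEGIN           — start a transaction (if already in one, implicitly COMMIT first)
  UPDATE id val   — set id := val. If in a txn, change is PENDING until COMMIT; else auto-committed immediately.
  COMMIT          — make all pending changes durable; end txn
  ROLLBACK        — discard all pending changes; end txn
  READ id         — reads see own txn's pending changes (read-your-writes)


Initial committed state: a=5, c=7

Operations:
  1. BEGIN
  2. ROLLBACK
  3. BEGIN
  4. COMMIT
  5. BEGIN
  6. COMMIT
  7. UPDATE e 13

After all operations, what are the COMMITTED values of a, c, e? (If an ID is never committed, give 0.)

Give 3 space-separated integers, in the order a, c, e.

Initial committed: {a=5, c=7}
Op 1: BEGIN: in_txn=True, pending={}
Op 2: ROLLBACK: discarded pending []; in_txn=False
Op 3: BEGIN: in_txn=True, pending={}
Op 4: COMMIT: merged [] into committed; committed now {a=5, c=7}
Op 5: BEGIN: in_txn=True, pending={}
Op 6: COMMIT: merged [] into committed; committed now {a=5, c=7}
Op 7: UPDATE e=13 (auto-commit; committed e=13)
Final committed: {a=5, c=7, e=13}

Answer: 5 7 13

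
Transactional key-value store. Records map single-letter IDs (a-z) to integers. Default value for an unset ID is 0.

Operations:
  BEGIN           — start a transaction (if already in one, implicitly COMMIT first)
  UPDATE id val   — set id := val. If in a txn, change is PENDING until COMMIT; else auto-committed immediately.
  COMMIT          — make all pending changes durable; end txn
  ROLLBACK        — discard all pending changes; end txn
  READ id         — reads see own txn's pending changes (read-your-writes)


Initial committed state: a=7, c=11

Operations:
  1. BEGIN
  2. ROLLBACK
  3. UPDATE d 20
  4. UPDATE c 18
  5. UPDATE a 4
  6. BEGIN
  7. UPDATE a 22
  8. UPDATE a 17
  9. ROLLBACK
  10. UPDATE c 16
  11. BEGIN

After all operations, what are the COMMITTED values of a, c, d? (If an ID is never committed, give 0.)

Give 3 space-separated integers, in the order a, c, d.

Answer: 4 16 20

Derivation:
Initial committed: {a=7, c=11}
Op 1: BEGIN: in_txn=True, pending={}
Op 2: ROLLBACK: discarded pending []; in_txn=False
Op 3: UPDATE d=20 (auto-commit; committed d=20)
Op 4: UPDATE c=18 (auto-commit; committed c=18)
Op 5: UPDATE a=4 (auto-commit; committed a=4)
Op 6: BEGIN: in_txn=True, pending={}
Op 7: UPDATE a=22 (pending; pending now {a=22})
Op 8: UPDATE a=17 (pending; pending now {a=17})
Op 9: ROLLBACK: discarded pending ['a']; in_txn=False
Op 10: UPDATE c=16 (auto-commit; committed c=16)
Op 11: BEGIN: in_txn=True, pending={}
Final committed: {a=4, c=16, d=20}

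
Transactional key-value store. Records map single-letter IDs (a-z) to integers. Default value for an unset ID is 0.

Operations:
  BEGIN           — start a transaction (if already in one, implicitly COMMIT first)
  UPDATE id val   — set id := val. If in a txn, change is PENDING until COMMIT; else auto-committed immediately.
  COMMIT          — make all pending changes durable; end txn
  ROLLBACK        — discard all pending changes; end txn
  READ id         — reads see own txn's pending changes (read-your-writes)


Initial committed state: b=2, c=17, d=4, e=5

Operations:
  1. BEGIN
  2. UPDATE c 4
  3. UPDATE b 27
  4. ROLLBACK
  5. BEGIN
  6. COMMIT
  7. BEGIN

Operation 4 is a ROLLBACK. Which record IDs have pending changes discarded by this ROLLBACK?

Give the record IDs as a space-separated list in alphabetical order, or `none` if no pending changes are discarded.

Initial committed: {b=2, c=17, d=4, e=5}
Op 1: BEGIN: in_txn=True, pending={}
Op 2: UPDATE c=4 (pending; pending now {c=4})
Op 3: UPDATE b=27 (pending; pending now {b=27, c=4})
Op 4: ROLLBACK: discarded pending ['b', 'c']; in_txn=False
Op 5: BEGIN: in_txn=True, pending={}
Op 6: COMMIT: merged [] into committed; committed now {b=2, c=17, d=4, e=5}
Op 7: BEGIN: in_txn=True, pending={}
ROLLBACK at op 4 discards: ['b', 'c']

Answer: b c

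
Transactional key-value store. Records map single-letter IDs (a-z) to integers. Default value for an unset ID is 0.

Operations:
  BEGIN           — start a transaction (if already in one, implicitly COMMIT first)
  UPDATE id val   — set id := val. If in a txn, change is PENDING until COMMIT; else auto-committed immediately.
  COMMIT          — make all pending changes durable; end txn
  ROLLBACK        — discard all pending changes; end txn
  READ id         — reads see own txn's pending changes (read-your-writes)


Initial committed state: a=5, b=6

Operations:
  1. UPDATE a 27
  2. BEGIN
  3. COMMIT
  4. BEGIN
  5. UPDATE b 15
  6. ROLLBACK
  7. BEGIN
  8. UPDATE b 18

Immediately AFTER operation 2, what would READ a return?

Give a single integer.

Initial committed: {a=5, b=6}
Op 1: UPDATE a=27 (auto-commit; committed a=27)
Op 2: BEGIN: in_txn=True, pending={}
After op 2: visible(a) = 27 (pending={}, committed={a=27, b=6})

Answer: 27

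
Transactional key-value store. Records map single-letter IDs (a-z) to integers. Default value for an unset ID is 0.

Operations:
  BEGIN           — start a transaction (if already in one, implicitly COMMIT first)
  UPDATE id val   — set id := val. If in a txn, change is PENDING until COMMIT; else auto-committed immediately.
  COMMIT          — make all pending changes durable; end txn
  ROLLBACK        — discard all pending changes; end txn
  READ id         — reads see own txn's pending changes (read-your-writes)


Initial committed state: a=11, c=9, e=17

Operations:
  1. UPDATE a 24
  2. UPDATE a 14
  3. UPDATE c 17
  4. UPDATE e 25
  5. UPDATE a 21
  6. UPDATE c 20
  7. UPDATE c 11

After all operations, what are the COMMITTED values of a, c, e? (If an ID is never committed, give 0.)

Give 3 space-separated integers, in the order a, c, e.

Initial committed: {a=11, c=9, e=17}
Op 1: UPDATE a=24 (auto-commit; committed a=24)
Op 2: UPDATE a=14 (auto-commit; committed a=14)
Op 3: UPDATE c=17 (auto-commit; committed c=17)
Op 4: UPDATE e=25 (auto-commit; committed e=25)
Op 5: UPDATE a=21 (auto-commit; committed a=21)
Op 6: UPDATE c=20 (auto-commit; committed c=20)
Op 7: UPDATE c=11 (auto-commit; committed c=11)
Final committed: {a=21, c=11, e=25}

Answer: 21 11 25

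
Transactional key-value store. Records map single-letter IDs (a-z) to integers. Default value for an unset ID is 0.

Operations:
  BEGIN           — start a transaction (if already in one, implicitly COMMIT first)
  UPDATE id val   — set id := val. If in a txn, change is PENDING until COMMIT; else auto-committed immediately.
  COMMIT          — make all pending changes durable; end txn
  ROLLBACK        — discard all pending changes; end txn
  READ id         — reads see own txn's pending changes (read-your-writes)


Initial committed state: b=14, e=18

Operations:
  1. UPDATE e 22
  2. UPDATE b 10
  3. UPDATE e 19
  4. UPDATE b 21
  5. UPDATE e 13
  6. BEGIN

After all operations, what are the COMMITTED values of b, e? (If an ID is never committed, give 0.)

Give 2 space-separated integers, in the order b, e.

Initial committed: {b=14, e=18}
Op 1: UPDATE e=22 (auto-commit; committed e=22)
Op 2: UPDATE b=10 (auto-commit; committed b=10)
Op 3: UPDATE e=19 (auto-commit; committed e=19)
Op 4: UPDATE b=21 (auto-commit; committed b=21)
Op 5: UPDATE e=13 (auto-commit; committed e=13)
Op 6: BEGIN: in_txn=True, pending={}
Final committed: {b=21, e=13}

Answer: 21 13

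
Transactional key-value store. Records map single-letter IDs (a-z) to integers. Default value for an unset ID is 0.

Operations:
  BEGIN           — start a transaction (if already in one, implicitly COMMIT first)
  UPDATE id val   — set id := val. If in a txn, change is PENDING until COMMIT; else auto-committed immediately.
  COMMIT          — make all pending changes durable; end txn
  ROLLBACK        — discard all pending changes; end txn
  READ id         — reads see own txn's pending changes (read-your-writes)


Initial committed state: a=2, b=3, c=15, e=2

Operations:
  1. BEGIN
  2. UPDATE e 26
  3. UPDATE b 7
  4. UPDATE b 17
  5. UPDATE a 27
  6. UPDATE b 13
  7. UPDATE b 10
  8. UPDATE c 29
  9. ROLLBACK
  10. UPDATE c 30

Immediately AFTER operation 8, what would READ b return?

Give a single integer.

Answer: 10

Derivation:
Initial committed: {a=2, b=3, c=15, e=2}
Op 1: BEGIN: in_txn=True, pending={}
Op 2: UPDATE e=26 (pending; pending now {e=26})
Op 3: UPDATE b=7 (pending; pending now {b=7, e=26})
Op 4: UPDATE b=17 (pending; pending now {b=17, e=26})
Op 5: UPDATE a=27 (pending; pending now {a=27, b=17, e=26})
Op 6: UPDATE b=13 (pending; pending now {a=27, b=13, e=26})
Op 7: UPDATE b=10 (pending; pending now {a=27, b=10, e=26})
Op 8: UPDATE c=29 (pending; pending now {a=27, b=10, c=29, e=26})
After op 8: visible(b) = 10 (pending={a=27, b=10, c=29, e=26}, committed={a=2, b=3, c=15, e=2})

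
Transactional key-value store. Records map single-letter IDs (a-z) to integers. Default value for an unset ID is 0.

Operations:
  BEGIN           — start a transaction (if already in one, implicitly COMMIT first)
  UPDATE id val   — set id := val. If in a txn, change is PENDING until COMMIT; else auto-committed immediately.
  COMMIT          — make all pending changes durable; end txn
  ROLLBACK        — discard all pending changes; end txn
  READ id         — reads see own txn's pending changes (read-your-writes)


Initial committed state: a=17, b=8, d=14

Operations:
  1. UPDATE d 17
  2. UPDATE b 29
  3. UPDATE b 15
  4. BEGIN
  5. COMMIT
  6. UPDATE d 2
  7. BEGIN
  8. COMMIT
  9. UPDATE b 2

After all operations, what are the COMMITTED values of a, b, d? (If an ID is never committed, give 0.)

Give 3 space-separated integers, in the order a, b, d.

Answer: 17 2 2

Derivation:
Initial committed: {a=17, b=8, d=14}
Op 1: UPDATE d=17 (auto-commit; committed d=17)
Op 2: UPDATE b=29 (auto-commit; committed b=29)
Op 3: UPDATE b=15 (auto-commit; committed b=15)
Op 4: BEGIN: in_txn=True, pending={}
Op 5: COMMIT: merged [] into committed; committed now {a=17, b=15, d=17}
Op 6: UPDATE d=2 (auto-commit; committed d=2)
Op 7: BEGIN: in_txn=True, pending={}
Op 8: COMMIT: merged [] into committed; committed now {a=17, b=15, d=2}
Op 9: UPDATE b=2 (auto-commit; committed b=2)
Final committed: {a=17, b=2, d=2}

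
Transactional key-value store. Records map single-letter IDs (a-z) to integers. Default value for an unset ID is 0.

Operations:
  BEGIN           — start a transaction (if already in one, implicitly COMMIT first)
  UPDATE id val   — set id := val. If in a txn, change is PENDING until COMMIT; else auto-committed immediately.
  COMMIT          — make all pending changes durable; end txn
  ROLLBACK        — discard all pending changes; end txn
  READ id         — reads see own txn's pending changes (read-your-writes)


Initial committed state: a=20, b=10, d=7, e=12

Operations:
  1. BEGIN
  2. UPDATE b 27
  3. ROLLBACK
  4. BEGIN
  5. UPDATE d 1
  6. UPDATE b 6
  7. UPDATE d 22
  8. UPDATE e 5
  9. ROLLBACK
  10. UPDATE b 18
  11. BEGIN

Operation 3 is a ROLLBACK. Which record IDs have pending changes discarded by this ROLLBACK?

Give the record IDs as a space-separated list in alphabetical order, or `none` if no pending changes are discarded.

Initial committed: {a=20, b=10, d=7, e=12}
Op 1: BEGIN: in_txn=True, pending={}
Op 2: UPDATE b=27 (pending; pending now {b=27})
Op 3: ROLLBACK: discarded pending ['b']; in_txn=False
Op 4: BEGIN: in_txn=True, pending={}
Op 5: UPDATE d=1 (pending; pending now {d=1})
Op 6: UPDATE b=6 (pending; pending now {b=6, d=1})
Op 7: UPDATE d=22 (pending; pending now {b=6, d=22})
Op 8: UPDATE e=5 (pending; pending now {b=6, d=22, e=5})
Op 9: ROLLBACK: discarded pending ['b', 'd', 'e']; in_txn=False
Op 10: UPDATE b=18 (auto-commit; committed b=18)
Op 11: BEGIN: in_txn=True, pending={}
ROLLBACK at op 3 discards: ['b']

Answer: b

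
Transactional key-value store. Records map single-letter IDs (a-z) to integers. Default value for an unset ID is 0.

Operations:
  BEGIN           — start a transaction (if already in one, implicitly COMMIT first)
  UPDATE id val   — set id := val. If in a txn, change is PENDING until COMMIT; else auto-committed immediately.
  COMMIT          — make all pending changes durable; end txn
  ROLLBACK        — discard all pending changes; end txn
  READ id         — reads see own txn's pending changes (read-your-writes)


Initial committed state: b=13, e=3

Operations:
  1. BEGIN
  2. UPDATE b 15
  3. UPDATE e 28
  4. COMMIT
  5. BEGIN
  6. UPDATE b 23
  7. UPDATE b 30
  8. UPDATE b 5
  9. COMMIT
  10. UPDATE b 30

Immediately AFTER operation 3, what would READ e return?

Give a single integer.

Initial committed: {b=13, e=3}
Op 1: BEGIN: in_txn=True, pending={}
Op 2: UPDATE b=15 (pending; pending now {b=15})
Op 3: UPDATE e=28 (pending; pending now {b=15, e=28})
After op 3: visible(e) = 28 (pending={b=15, e=28}, committed={b=13, e=3})

Answer: 28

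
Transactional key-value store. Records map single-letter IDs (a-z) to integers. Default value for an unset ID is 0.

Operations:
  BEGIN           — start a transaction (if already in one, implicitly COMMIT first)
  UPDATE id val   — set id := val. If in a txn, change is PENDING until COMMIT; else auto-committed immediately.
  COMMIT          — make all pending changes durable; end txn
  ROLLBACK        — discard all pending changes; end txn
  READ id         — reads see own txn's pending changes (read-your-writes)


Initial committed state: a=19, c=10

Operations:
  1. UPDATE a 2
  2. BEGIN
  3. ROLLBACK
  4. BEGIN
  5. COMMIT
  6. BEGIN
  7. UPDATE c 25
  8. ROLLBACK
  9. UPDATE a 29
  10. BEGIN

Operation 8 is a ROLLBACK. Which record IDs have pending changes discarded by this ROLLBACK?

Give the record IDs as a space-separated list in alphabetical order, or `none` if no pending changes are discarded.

Initial committed: {a=19, c=10}
Op 1: UPDATE a=2 (auto-commit; committed a=2)
Op 2: BEGIN: in_txn=True, pending={}
Op 3: ROLLBACK: discarded pending []; in_txn=False
Op 4: BEGIN: in_txn=True, pending={}
Op 5: COMMIT: merged [] into committed; committed now {a=2, c=10}
Op 6: BEGIN: in_txn=True, pending={}
Op 7: UPDATE c=25 (pending; pending now {c=25})
Op 8: ROLLBACK: discarded pending ['c']; in_txn=False
Op 9: UPDATE a=29 (auto-commit; committed a=29)
Op 10: BEGIN: in_txn=True, pending={}
ROLLBACK at op 8 discards: ['c']

Answer: c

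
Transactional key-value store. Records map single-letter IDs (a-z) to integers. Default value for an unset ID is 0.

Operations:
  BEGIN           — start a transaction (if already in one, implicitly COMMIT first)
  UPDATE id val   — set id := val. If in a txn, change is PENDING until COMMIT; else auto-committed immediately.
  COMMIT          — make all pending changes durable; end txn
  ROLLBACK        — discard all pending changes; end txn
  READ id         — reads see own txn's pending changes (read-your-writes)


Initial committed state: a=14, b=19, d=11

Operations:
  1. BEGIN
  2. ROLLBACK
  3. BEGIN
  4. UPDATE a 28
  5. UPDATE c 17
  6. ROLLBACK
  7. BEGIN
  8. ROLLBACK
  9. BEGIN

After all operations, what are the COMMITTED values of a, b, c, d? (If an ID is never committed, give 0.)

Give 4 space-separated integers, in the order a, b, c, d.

Answer: 14 19 0 11

Derivation:
Initial committed: {a=14, b=19, d=11}
Op 1: BEGIN: in_txn=True, pending={}
Op 2: ROLLBACK: discarded pending []; in_txn=False
Op 3: BEGIN: in_txn=True, pending={}
Op 4: UPDATE a=28 (pending; pending now {a=28})
Op 5: UPDATE c=17 (pending; pending now {a=28, c=17})
Op 6: ROLLBACK: discarded pending ['a', 'c']; in_txn=False
Op 7: BEGIN: in_txn=True, pending={}
Op 8: ROLLBACK: discarded pending []; in_txn=False
Op 9: BEGIN: in_txn=True, pending={}
Final committed: {a=14, b=19, d=11}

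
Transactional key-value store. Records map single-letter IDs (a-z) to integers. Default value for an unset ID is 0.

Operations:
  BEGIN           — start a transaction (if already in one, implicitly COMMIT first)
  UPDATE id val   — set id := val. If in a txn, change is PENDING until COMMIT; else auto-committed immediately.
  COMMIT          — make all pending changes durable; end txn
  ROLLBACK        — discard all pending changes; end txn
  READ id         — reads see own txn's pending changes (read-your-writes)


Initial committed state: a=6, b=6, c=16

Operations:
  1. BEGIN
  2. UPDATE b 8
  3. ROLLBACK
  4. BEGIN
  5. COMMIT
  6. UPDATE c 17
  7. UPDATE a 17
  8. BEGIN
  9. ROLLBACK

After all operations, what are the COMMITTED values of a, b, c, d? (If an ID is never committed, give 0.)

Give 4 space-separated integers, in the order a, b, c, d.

Initial committed: {a=6, b=6, c=16}
Op 1: BEGIN: in_txn=True, pending={}
Op 2: UPDATE b=8 (pending; pending now {b=8})
Op 3: ROLLBACK: discarded pending ['b']; in_txn=False
Op 4: BEGIN: in_txn=True, pending={}
Op 5: COMMIT: merged [] into committed; committed now {a=6, b=6, c=16}
Op 6: UPDATE c=17 (auto-commit; committed c=17)
Op 7: UPDATE a=17 (auto-commit; committed a=17)
Op 8: BEGIN: in_txn=True, pending={}
Op 9: ROLLBACK: discarded pending []; in_txn=False
Final committed: {a=17, b=6, c=17}

Answer: 17 6 17 0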